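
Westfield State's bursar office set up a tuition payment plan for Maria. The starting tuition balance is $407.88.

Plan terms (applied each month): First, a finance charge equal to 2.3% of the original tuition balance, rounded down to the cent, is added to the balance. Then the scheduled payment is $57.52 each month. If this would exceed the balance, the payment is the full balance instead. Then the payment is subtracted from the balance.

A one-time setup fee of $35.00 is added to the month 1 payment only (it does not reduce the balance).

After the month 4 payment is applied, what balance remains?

# | Opening | Interest | Payment | Fee | End bal
1 | $407.88 | $9.38 | $57.52 | $35.00 | $359.74
2 | $359.74 | $9.38 | $57.52 | — | $311.60
3 | $311.60 | $9.38 | $57.52 | — | $263.46
4 | $263.46 | $9.38 | $57.52 | — | $215.32

$215.32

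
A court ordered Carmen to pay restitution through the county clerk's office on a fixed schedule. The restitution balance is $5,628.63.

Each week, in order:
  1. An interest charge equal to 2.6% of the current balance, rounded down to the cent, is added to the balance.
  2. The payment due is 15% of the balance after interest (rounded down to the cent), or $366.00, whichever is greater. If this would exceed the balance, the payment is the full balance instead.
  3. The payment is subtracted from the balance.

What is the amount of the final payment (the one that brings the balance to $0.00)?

Week 1: opening $5,628.63; interest $146.34 → $5,774.97; payment $866.24; balance $4,908.73
Week 2: opening $4,908.73; interest $127.62 → $5,036.35; payment $755.45; balance $4,280.90
Week 3: opening $4,280.90; interest $111.30 → $4,392.20; payment $658.83; balance $3,733.37
Week 4: opening $3,733.37; interest $97.06 → $3,830.43; payment $574.56; balance $3,255.87
Week 5: opening $3,255.87; interest $84.65 → $3,340.52; payment $501.07; balance $2,839.45
Week 6: opening $2,839.45; interest $73.82 → $2,913.27; payment $436.99; balance $2,476.28
Week 7: opening $2,476.28; interest $64.38 → $2,540.66; payment $381.09; balance $2,159.57
Week 8: opening $2,159.57; interest $56.14 → $2,215.71; payment $366.00; balance $1,849.71
Week 9: opening $1,849.71; interest $48.09 → $1,897.80; payment $366.00; balance $1,531.80
Week 10: opening $1,531.80; interest $39.82 → $1,571.62; payment $366.00; balance $1,205.62
Week 11: opening $1,205.62; interest $31.34 → $1,236.96; payment $366.00; balance $870.96
Week 12: opening $870.96; interest $22.64 → $893.60; payment $366.00; balance $527.60
Week 13: opening $527.60; interest $13.71 → $541.31; payment $366.00; balance $175.31
Week 14: opening $175.31; interest $4.55 → $179.86; payment $179.86; balance $0.00

$179.86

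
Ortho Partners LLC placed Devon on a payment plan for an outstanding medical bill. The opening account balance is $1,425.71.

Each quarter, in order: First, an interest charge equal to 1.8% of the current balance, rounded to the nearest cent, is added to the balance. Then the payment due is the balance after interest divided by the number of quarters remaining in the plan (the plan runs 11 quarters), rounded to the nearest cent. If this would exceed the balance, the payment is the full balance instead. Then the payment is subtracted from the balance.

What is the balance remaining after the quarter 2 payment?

Quarter 1: opening $1,425.71; interest $25.66 → $1,451.37; payment $131.94; balance $1,319.43
Quarter 2: opening $1,319.43; interest $23.75 → $1,343.18; payment $134.32; balance $1,208.86

$1,208.86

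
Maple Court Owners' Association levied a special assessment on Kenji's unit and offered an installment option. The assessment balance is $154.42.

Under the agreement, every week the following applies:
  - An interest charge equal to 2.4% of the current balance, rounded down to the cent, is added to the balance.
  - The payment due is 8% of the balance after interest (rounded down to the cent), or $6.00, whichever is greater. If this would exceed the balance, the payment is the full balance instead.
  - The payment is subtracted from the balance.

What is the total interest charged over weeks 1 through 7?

$21.81

# | Opening | Interest | Payment | End bal
1 | $154.42 | $3.70 | $12.64 | $145.48
2 | $145.48 | $3.49 | $11.91 | $137.06
3 | $137.06 | $3.28 | $11.22 | $129.12
4 | $129.12 | $3.09 | $10.57 | $121.64
5 | $121.64 | $2.91 | $9.96 | $114.59
6 | $114.59 | $2.75 | $9.38 | $107.96
7 | $107.96 | $2.59 | $8.84 | $101.71
Total interest: $3.70 + $3.49 + $3.28 + $3.09 + $2.91 + $2.75 + $2.59 = $21.81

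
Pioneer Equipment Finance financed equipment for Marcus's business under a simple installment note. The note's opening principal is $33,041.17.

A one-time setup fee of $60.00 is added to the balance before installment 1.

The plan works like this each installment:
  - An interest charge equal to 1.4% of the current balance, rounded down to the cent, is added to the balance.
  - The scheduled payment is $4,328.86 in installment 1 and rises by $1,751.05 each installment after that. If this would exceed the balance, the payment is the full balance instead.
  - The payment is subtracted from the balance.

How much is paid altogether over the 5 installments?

$34,622.57

# | Opening | Interest | Payment | End bal
1 | $33,101.17 | $463.41 | $4,328.86 | $29,235.72
2 | $29,235.72 | $409.30 | $6,079.91 | $23,565.11
3 | $23,565.11 | $329.91 | $7,830.96 | $16,064.06
4 | $16,064.06 | $224.89 | $9,582.01 | $6,706.94
5 | $6,706.94 | $93.89 | $6,800.83 | $0.00
Total paid: $34,622.57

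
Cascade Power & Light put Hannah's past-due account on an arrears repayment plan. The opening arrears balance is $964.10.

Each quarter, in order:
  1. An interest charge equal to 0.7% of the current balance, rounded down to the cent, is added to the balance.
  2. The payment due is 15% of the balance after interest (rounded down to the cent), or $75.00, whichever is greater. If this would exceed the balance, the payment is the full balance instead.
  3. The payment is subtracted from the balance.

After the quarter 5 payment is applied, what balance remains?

$442.97

Quarter 1: opening $964.10; interest $6.74 → $970.84; payment $145.62; balance $825.22
Quarter 2: opening $825.22; interest $5.77 → $830.99; payment $124.64; balance $706.35
Quarter 3: opening $706.35; interest $4.94 → $711.29; payment $106.69; balance $604.60
Quarter 4: opening $604.60; interest $4.23 → $608.83; payment $91.32; balance $517.51
Quarter 5: opening $517.51; interest $3.62 → $521.13; payment $78.16; balance $442.97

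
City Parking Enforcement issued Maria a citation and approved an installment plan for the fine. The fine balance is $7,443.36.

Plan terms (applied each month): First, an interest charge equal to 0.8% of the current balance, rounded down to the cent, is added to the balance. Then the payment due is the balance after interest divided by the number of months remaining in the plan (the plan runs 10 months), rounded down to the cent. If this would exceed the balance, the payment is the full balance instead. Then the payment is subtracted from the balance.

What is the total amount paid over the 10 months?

Month 1: opening $7,443.36; interest $59.54 → $7,502.90; payment $750.29; balance $6,752.61
Month 2: opening $6,752.61; interest $54.02 → $6,806.63; payment $756.29; balance $6,050.34
Month 3: opening $6,050.34; interest $48.40 → $6,098.74; payment $762.34; balance $5,336.40
Month 4: opening $5,336.40; interest $42.69 → $5,379.09; payment $768.44; balance $4,610.65
Month 5: opening $4,610.65; interest $36.88 → $4,647.53; payment $774.58; balance $3,872.95
Month 6: opening $3,872.95; interest $30.98 → $3,903.93; payment $780.78; balance $3,123.15
Month 7: opening $3,123.15; interest $24.98 → $3,148.13; payment $787.03; balance $2,361.10
Month 8: opening $2,361.10; interest $18.88 → $2,379.98; payment $793.32; balance $1,586.66
Month 9: opening $1,586.66; interest $12.69 → $1,599.35; payment $799.67; balance $799.68
Month 10: opening $799.68; interest $6.39 → $806.07; payment $806.07; balance $0.00
Total paid: $7,778.81

$7,778.81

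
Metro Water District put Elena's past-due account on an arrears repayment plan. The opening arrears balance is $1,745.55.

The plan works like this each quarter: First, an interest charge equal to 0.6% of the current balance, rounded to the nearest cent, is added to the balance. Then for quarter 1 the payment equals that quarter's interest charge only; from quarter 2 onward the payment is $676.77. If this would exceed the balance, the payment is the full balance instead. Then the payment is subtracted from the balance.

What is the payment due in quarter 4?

$411.41

# | Opening | Interest | Payment | End bal
1 | $1,745.55 | $10.47 | $10.47 | $1,745.55
2 | $1,745.55 | $10.47 | $676.77 | $1,079.25
3 | $1,079.25 | $6.48 | $676.77 | $408.96
4 | $408.96 | $2.45 | $411.41 | $0.00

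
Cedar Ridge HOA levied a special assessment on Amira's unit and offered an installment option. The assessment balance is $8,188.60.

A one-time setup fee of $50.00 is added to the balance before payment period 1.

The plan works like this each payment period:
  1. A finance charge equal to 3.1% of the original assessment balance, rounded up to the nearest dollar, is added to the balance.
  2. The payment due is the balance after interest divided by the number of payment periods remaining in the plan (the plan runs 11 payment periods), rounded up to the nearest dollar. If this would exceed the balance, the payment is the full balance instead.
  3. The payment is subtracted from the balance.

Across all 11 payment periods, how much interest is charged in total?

Payment period 1: opening $8,238.60; interest $254.00 → $8,492.60; payment $773.00; balance $7,719.60
Payment period 2: opening $7,719.60; interest $254.00 → $7,973.60; payment $798.00; balance $7,175.60
Payment period 3: opening $7,175.60; interest $254.00 → $7,429.60; payment $826.00; balance $6,603.60
Payment period 4: opening $6,603.60; interest $254.00 → $6,857.60; payment $858.00; balance $5,999.60
Payment period 5: opening $5,999.60; interest $254.00 → $6,253.60; payment $894.00; balance $5,359.60
Payment period 6: opening $5,359.60; interest $254.00 → $5,613.60; payment $936.00; balance $4,677.60
Payment period 7: opening $4,677.60; interest $254.00 → $4,931.60; payment $987.00; balance $3,944.60
Payment period 8: opening $3,944.60; interest $254.00 → $4,198.60; payment $1,050.00; balance $3,148.60
Payment period 9: opening $3,148.60; interest $254.00 → $3,402.60; payment $1,135.00; balance $2,267.60
Payment period 10: opening $2,267.60; interest $254.00 → $2,521.60; payment $1,261.00; balance $1,260.60
Payment period 11: opening $1,260.60; interest $254.00 → $1,514.60; payment $1,514.60; balance $0.00
Total interest: $254.00 + $254.00 + $254.00 + $254.00 + $254.00 + $254.00 + $254.00 + $254.00 + $254.00 + $254.00 + $254.00 = $2,794.00

$2,794.00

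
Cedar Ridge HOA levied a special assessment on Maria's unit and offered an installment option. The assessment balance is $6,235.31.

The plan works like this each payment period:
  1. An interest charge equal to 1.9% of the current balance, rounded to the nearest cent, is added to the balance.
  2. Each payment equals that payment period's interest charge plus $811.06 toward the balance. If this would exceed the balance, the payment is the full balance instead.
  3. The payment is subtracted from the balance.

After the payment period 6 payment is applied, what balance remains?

$1,368.95

# | Opening | Interest | Payment | End bal
1 | $6,235.31 | $118.47 | $929.53 | $5,424.25
2 | $5,424.25 | $103.06 | $914.12 | $4,613.19
3 | $4,613.19 | $87.65 | $898.71 | $3,802.13
4 | $3,802.13 | $72.24 | $883.30 | $2,991.07
5 | $2,991.07 | $56.83 | $867.89 | $2,180.01
6 | $2,180.01 | $41.42 | $852.48 | $1,368.95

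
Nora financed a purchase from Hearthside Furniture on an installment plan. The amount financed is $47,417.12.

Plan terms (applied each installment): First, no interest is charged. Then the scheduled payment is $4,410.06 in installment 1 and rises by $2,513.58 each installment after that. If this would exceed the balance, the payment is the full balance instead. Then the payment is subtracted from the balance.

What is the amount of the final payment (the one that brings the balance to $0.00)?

Installment 1: $47,417.12 − $4,410.06 → $43,007.06
Installment 2: $43,007.06 − $6,923.64 → $36,083.42
Installment 3: $36,083.42 − $9,437.22 → $26,646.20
Installment 4: $26,646.20 − $11,950.80 → $14,695.40
Installment 5: $14,695.40 − $14,464.38 → $231.02
Installment 6: $231.02 − $231.02 → $0.00

$231.02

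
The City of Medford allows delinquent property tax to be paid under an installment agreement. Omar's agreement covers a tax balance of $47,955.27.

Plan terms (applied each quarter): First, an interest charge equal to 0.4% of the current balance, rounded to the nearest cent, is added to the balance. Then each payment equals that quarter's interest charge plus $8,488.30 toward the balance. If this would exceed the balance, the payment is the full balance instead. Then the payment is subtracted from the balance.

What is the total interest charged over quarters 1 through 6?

$641.63

Quarter 1: opening $47,955.27; interest $191.82 → $48,147.09; payment $8,680.12; balance $39,466.97
Quarter 2: opening $39,466.97; interest $157.87 → $39,624.84; payment $8,646.17; balance $30,978.67
Quarter 3: opening $30,978.67; interest $123.91 → $31,102.58; payment $8,612.21; balance $22,490.37
Quarter 4: opening $22,490.37; interest $89.96 → $22,580.33; payment $8,578.26; balance $14,002.07
Quarter 5: opening $14,002.07; interest $56.01 → $14,058.08; payment $8,544.31; balance $5,513.77
Quarter 6: opening $5,513.77; interest $22.06 → $5,535.83; payment $5,535.83; balance $0.00
Total interest: $191.82 + $157.87 + $123.91 + $89.96 + $56.01 + $22.06 = $641.63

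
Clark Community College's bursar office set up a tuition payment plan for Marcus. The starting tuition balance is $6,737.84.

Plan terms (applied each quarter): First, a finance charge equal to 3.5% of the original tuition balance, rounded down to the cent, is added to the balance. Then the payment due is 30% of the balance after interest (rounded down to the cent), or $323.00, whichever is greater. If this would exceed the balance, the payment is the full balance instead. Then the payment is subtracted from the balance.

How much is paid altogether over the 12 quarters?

$9,029.26

Quarter 1: $6,737.84 +$235.82 interest = $6,973.66; pay $2,092.09 → $4,881.57
Quarter 2: $4,881.57 +$235.82 interest = $5,117.39; pay $1,535.21 → $3,582.18
Quarter 3: $3,582.18 +$235.82 interest = $3,818.00; pay $1,145.40 → $2,672.60
Quarter 4: $2,672.60 +$235.82 interest = $2,908.42; pay $872.52 → $2,035.90
Quarter 5: $2,035.90 +$235.82 interest = $2,271.72; pay $681.51 → $1,590.21
Quarter 6: $1,590.21 +$235.82 interest = $1,826.03; pay $547.80 → $1,278.23
Quarter 7: $1,278.23 +$235.82 interest = $1,514.05; pay $454.21 → $1,059.84
Quarter 8: $1,059.84 +$235.82 interest = $1,295.66; pay $388.69 → $906.97
Quarter 9: $906.97 +$235.82 interest = $1,142.79; pay $342.83 → $799.96
Quarter 10: $799.96 +$235.82 interest = $1,035.78; pay $323.00 → $712.78
Quarter 11: $712.78 +$235.82 interest = $948.60; pay $323.00 → $625.60
Quarter 12: $625.60 +$235.82 interest = $861.42; pay $323.00 → $538.42
Total paid: $9,029.26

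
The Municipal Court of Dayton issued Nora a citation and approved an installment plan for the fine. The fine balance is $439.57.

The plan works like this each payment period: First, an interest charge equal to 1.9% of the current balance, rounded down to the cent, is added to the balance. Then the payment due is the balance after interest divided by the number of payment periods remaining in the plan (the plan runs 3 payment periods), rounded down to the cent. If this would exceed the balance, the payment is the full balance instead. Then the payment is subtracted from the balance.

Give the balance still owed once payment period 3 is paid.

Payment period 1: opening $439.57; interest $8.35 → $447.92; payment $149.30; balance $298.62
Payment period 2: opening $298.62; interest $5.67 → $304.29; payment $152.14; balance $152.15
Payment period 3: opening $152.15; interest $2.89 → $155.04; payment $155.04; balance $0.00

$0.00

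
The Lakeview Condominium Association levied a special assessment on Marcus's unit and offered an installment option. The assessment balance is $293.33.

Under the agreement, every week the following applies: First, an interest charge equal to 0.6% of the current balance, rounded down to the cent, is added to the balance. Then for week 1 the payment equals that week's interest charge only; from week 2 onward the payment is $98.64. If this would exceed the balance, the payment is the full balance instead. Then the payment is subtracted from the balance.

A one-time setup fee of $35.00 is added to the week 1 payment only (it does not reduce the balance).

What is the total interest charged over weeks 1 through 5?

$5.26

Week 1: $293.33 +$1.75 interest = $295.08; pay $1.75 (+ $35.00 fee) → $293.33
Week 2: $293.33 +$1.75 interest = $295.08; pay $98.64 → $196.44
Week 3: $196.44 +$1.17 interest = $197.61; pay $98.64 → $98.97
Week 4: $98.97 +$0.59 interest = $99.56; pay $98.64 → $0.92
Week 5: $0.92 +$0.00 interest = $0.92; pay $0.92 → $0.00
Total interest: $1.75 + $1.75 + $1.17 + $0.59 + $0.00 = $5.26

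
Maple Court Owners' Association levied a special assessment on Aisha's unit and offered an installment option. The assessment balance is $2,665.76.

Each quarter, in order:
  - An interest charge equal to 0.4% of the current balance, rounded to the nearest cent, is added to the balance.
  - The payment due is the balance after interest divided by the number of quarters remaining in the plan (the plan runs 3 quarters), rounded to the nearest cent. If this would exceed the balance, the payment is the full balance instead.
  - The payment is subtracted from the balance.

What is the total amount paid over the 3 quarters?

$2,687.14

# | Opening | Interest | Payment | End bal
1 | $2,665.76 | $10.66 | $892.14 | $1,784.28
2 | $1,784.28 | $7.14 | $895.71 | $895.71
3 | $895.71 | $3.58 | $899.29 | $0.00
Total paid: $2,687.14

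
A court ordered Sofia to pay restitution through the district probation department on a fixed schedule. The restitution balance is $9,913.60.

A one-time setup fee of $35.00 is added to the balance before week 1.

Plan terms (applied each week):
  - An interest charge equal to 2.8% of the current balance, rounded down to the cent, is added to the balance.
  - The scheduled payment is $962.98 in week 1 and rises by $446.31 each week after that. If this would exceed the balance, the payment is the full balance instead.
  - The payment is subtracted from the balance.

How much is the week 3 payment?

Week 1: opening $9,948.60; interest $278.56 → $10,227.16; payment $962.98; balance $9,264.18
Week 2: opening $9,264.18; interest $259.39 → $9,523.57; payment $1,409.29; balance $8,114.28
Week 3: opening $8,114.28; interest $227.19 → $8,341.47; payment $1,855.60; balance $6,485.87

$1,855.60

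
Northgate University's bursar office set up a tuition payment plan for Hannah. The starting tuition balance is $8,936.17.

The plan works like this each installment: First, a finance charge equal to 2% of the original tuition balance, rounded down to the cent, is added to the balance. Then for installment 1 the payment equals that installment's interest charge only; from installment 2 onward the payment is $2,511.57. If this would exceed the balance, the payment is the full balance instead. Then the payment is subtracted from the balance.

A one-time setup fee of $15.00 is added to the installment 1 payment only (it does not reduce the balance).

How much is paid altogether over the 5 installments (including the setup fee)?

Installment 1: opening $8,936.17; interest $178.72 → $9,114.89; payment $178.72 (+ $15.00 fee); balance $8,936.17
Installment 2: opening $8,936.17; interest $178.72 → $9,114.89; payment $2,511.57; balance $6,603.32
Installment 3: opening $6,603.32; interest $178.72 → $6,782.04; payment $2,511.57; balance $4,270.47
Installment 4: opening $4,270.47; interest $178.72 → $4,449.19; payment $2,511.57; balance $1,937.62
Installment 5: opening $1,937.62; interest $178.72 → $2,116.34; payment $2,116.34; balance $0.00
Total paid: $9,844.77

$9,844.77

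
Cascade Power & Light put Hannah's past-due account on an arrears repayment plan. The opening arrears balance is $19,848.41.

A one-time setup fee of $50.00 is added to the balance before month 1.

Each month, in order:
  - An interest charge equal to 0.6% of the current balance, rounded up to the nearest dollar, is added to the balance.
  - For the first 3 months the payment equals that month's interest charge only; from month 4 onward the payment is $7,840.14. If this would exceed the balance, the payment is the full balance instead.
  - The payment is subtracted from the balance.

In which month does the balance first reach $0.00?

6

Month 1: opening $19,898.41; interest $120.00 → $20,018.41; payment $120.00; balance $19,898.41
Month 2: opening $19,898.41; interest $120.00 → $20,018.41; payment $120.00; balance $19,898.41
Month 3: opening $19,898.41; interest $120.00 → $20,018.41; payment $120.00; balance $19,898.41
Month 4: opening $19,898.41; interest $120.00 → $20,018.41; payment $7,840.14; balance $12,178.27
Month 5: opening $12,178.27; interest $74.00 → $12,252.27; payment $7,840.14; balance $4,412.13
Month 6: opening $4,412.13; interest $27.00 → $4,439.13; payment $4,439.13; balance $0.00
Balance reaches $0.00 in month 6.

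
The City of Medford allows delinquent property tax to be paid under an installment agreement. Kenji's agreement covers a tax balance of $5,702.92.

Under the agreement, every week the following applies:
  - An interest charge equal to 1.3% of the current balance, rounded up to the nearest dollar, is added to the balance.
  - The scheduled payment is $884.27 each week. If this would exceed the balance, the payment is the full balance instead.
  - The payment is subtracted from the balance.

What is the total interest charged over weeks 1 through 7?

# | Opening | Interest | Payment | End bal
1 | $5,702.92 | $75.00 | $884.27 | $4,893.65
2 | $4,893.65 | $64.00 | $884.27 | $4,073.38
3 | $4,073.38 | $53.00 | $884.27 | $3,242.11
4 | $3,242.11 | $43.00 | $884.27 | $2,400.84
5 | $2,400.84 | $32.00 | $884.27 | $1,548.57
6 | $1,548.57 | $21.00 | $884.27 | $685.30
7 | $685.30 | $9.00 | $694.30 | $0.00
Total interest: $75.00 + $64.00 + $53.00 + $43.00 + $32.00 + $21.00 + $9.00 = $297.00

$297.00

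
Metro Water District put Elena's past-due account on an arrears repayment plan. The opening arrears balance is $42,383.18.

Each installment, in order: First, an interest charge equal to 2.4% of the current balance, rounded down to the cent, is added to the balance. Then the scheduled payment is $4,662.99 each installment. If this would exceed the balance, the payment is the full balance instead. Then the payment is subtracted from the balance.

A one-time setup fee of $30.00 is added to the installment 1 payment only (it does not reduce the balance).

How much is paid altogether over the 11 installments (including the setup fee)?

Installment 1: $42,383.18 +$1,017.19 interest = $43,400.37; pay $4,662.99 (+ $30.00 fee) → $38,737.38
Installment 2: $38,737.38 +$929.69 interest = $39,667.07; pay $4,662.99 → $35,004.08
Installment 3: $35,004.08 +$840.09 interest = $35,844.17; pay $4,662.99 → $31,181.18
Installment 4: $31,181.18 +$748.34 interest = $31,929.52; pay $4,662.99 → $27,266.53
Installment 5: $27,266.53 +$654.39 interest = $27,920.92; pay $4,662.99 → $23,257.93
Installment 6: $23,257.93 +$558.19 interest = $23,816.12; pay $4,662.99 → $19,153.13
Installment 7: $19,153.13 +$459.67 interest = $19,612.80; pay $4,662.99 → $14,949.81
Installment 8: $14,949.81 +$358.79 interest = $15,308.60; pay $4,662.99 → $10,645.61
Installment 9: $10,645.61 +$255.49 interest = $10,901.10; pay $4,662.99 → $6,238.11
Installment 10: $6,238.11 +$149.71 interest = $6,387.82; pay $4,662.99 → $1,724.83
Installment 11: $1,724.83 +$41.39 interest = $1,766.22; pay $1,766.22 → $0.00
Total paid: $48,426.12

$48,426.12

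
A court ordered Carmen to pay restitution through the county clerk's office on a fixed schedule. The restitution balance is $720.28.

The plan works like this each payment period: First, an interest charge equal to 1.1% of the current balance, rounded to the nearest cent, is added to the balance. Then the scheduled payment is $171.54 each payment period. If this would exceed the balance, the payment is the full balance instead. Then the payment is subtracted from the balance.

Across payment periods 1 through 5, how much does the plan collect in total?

# | Opening | Interest | Payment | End bal
1 | $720.28 | $7.92 | $171.54 | $556.66
2 | $556.66 | $6.12 | $171.54 | $391.24
3 | $391.24 | $4.30 | $171.54 | $224.00
4 | $224.00 | $2.46 | $171.54 | $54.92
5 | $54.92 | $0.60 | $55.52 | $0.00
Total paid: $741.68

$741.68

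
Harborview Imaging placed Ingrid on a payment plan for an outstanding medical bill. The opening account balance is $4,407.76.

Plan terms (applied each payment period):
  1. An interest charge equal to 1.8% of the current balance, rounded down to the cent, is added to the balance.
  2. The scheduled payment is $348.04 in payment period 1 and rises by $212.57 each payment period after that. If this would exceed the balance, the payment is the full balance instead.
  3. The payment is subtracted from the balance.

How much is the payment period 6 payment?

Payment period 1: opening $4,407.76; interest $79.33 → $4,487.09; payment $348.04; balance $4,139.05
Payment period 2: opening $4,139.05; interest $74.50 → $4,213.55; payment $560.61; balance $3,652.94
Payment period 3: opening $3,652.94; interest $65.75 → $3,718.69; payment $773.18; balance $2,945.51
Payment period 4: opening $2,945.51; interest $53.01 → $2,998.52; payment $985.75; balance $2,012.77
Payment period 5: opening $2,012.77; interest $36.22 → $2,048.99; payment $1,198.32; balance $850.67
Payment period 6: opening $850.67; interest $15.31 → $865.98; payment $865.98; balance $0.00

$865.98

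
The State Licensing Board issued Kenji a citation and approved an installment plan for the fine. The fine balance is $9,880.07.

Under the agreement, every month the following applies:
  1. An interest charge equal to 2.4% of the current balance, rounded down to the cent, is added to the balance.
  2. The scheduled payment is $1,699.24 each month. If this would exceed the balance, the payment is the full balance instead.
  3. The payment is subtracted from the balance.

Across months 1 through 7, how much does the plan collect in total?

# | Opening | Interest | Payment | End bal
1 | $9,880.07 | $237.12 | $1,699.24 | $8,417.95
2 | $8,417.95 | $202.03 | $1,699.24 | $6,920.74
3 | $6,920.74 | $166.09 | $1,699.24 | $5,387.59
4 | $5,387.59 | $129.30 | $1,699.24 | $3,817.65
5 | $3,817.65 | $91.62 | $1,699.24 | $2,210.03
6 | $2,210.03 | $53.04 | $1,699.24 | $563.83
7 | $563.83 | $13.53 | $577.36 | $0.00
Total paid: $10,772.80

$10,772.80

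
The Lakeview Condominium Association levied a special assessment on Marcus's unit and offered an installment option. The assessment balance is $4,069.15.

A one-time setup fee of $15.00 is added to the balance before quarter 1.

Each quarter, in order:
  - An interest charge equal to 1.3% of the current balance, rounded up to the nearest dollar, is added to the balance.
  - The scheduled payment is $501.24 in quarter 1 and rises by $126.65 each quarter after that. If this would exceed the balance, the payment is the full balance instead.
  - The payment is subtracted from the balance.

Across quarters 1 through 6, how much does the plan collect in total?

Quarter 1: $4,084.15 +$54.00 interest = $4,138.15; pay $501.24 → $3,636.91
Quarter 2: $3,636.91 +$48.00 interest = $3,684.91; pay $627.89 → $3,057.02
Quarter 3: $3,057.02 +$40.00 interest = $3,097.02; pay $754.54 → $2,342.48
Quarter 4: $2,342.48 +$31.00 interest = $2,373.48; pay $881.19 → $1,492.29
Quarter 5: $1,492.29 +$20.00 interest = $1,512.29; pay $1,007.84 → $504.45
Quarter 6: $504.45 +$7.00 interest = $511.45; pay $511.45 → $0.00
Total paid: $4,284.15

$4,284.15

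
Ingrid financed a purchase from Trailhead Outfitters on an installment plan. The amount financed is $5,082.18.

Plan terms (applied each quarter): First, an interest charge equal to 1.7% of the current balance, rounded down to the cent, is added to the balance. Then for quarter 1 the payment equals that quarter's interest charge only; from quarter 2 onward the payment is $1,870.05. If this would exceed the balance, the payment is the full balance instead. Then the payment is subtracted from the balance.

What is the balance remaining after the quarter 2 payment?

$3,298.52

Quarter 1: $5,082.18 +$86.39 interest = $5,168.57; pay $86.39 → $5,082.18
Quarter 2: $5,082.18 +$86.39 interest = $5,168.57; pay $1,870.05 → $3,298.52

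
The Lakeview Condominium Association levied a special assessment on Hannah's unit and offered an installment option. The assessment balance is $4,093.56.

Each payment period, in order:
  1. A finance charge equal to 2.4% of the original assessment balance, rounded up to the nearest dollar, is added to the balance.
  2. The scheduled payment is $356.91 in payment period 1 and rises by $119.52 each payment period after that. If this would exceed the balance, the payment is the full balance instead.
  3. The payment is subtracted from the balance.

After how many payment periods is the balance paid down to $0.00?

Payment period 1: opening $4,093.56; interest $99.00 → $4,192.56; payment $356.91; balance $3,835.65
Payment period 2: opening $3,835.65; interest $99.00 → $3,934.65; payment $476.43; balance $3,458.22
Payment period 3: opening $3,458.22; interest $99.00 → $3,557.22; payment $595.95; balance $2,961.27
Payment period 4: opening $2,961.27; interest $99.00 → $3,060.27; payment $715.47; balance $2,344.80
Payment period 5: opening $2,344.80; interest $99.00 → $2,443.80; payment $834.99; balance $1,608.81
Payment period 6: opening $1,608.81; interest $99.00 → $1,707.81; payment $954.51; balance $753.30
Payment period 7: opening $753.30; interest $99.00 → $852.30; payment $852.30; balance $0.00
Balance reaches $0.00 in payment period 7.

7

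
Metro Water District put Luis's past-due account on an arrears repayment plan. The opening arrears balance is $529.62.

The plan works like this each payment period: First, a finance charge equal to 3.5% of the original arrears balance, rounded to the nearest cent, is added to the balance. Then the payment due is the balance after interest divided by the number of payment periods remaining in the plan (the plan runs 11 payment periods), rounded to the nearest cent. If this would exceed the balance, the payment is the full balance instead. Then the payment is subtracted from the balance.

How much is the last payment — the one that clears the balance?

Payment period 1: opening $529.62; interest $18.54 → $548.16; payment $49.83; balance $498.33
Payment period 2: opening $498.33; interest $18.54 → $516.87; payment $51.69; balance $465.18
Payment period 3: opening $465.18; interest $18.54 → $483.72; payment $53.75; balance $429.97
Payment period 4: opening $429.97; interest $18.54 → $448.51; payment $56.06; balance $392.45
Payment period 5: opening $392.45; interest $18.54 → $410.99; payment $58.71; balance $352.28
Payment period 6: opening $352.28; interest $18.54 → $370.82; payment $61.80; balance $309.02
Payment period 7: opening $309.02; interest $18.54 → $327.56; payment $65.51; balance $262.05
Payment period 8: opening $262.05; interest $18.54 → $280.59; payment $70.15; balance $210.44
Payment period 9: opening $210.44; interest $18.54 → $228.98; payment $76.33; balance $152.65
Payment period 10: opening $152.65; interest $18.54 → $171.19; payment $85.60; balance $85.59
Payment period 11: opening $85.59; interest $18.54 → $104.13; payment $104.13; balance $0.00

$104.13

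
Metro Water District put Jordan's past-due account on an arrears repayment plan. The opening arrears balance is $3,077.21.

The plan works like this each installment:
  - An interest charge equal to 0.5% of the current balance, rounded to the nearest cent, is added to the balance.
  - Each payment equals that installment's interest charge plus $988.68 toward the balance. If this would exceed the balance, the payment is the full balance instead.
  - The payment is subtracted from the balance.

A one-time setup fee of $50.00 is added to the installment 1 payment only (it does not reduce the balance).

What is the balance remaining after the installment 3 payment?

# | Opening | Interest | Payment | Fee | End bal
1 | $3,077.21 | $15.39 | $1,004.07 | $50.00 | $2,088.53
2 | $2,088.53 | $10.44 | $999.12 | — | $1,099.85
3 | $1,099.85 | $5.50 | $994.18 | — | $111.17

$111.17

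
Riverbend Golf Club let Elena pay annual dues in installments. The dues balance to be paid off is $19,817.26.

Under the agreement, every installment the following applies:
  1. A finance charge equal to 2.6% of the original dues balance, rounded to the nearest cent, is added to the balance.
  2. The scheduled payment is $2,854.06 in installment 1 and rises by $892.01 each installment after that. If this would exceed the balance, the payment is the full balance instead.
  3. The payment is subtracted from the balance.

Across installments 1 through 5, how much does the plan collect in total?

$22,393.51

Installment 1: opening $19,817.26; interest $515.25 → $20,332.51; payment $2,854.06; balance $17,478.45
Installment 2: opening $17,478.45; interest $515.25 → $17,993.70; payment $3,746.07; balance $14,247.63
Installment 3: opening $14,247.63; interest $515.25 → $14,762.88; payment $4,638.08; balance $10,124.80
Installment 4: opening $10,124.80; interest $515.25 → $10,640.05; payment $5,530.09; balance $5,109.96
Installment 5: opening $5,109.96; interest $515.25 → $5,625.21; payment $5,625.21; balance $0.00
Total paid: $22,393.51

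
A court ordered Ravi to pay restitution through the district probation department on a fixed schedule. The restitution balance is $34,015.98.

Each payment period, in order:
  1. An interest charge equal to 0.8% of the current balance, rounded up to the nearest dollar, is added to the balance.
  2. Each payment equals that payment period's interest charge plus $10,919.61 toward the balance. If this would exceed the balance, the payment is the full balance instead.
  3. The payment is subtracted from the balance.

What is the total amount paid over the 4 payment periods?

Payment period 1: opening $34,015.98; interest $273.00 → $34,288.98; payment $11,192.61; balance $23,096.37
Payment period 2: opening $23,096.37; interest $185.00 → $23,281.37; payment $11,104.61; balance $12,176.76
Payment period 3: opening $12,176.76; interest $98.00 → $12,274.76; payment $11,017.61; balance $1,257.15
Payment period 4: opening $1,257.15; interest $11.00 → $1,268.15; payment $1,268.15; balance $0.00
Total paid: $34,582.98

$34,582.98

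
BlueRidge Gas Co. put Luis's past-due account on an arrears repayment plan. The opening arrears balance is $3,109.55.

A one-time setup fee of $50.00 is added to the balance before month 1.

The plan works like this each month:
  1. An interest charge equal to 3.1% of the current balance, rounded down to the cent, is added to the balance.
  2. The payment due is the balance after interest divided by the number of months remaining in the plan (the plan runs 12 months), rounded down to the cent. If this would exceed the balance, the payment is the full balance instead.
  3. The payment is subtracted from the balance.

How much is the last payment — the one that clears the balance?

$379.79

Month 1: opening $3,159.55; interest $97.94 → $3,257.49; payment $271.45; balance $2,986.04
Month 2: opening $2,986.04; interest $92.56 → $3,078.60; payment $279.87; balance $2,798.73
Month 3: opening $2,798.73; interest $86.76 → $2,885.49; payment $288.54; balance $2,596.95
Month 4: opening $2,596.95; interest $80.50 → $2,677.45; payment $297.49; balance $2,379.96
Month 5: opening $2,379.96; interest $73.77 → $2,453.73; payment $306.71; balance $2,147.02
Month 6: opening $2,147.02; interest $66.55 → $2,213.57; payment $316.22; balance $1,897.35
Month 7: opening $1,897.35; interest $58.81 → $1,956.16; payment $326.02; balance $1,630.14
Month 8: opening $1,630.14; interest $50.53 → $1,680.67; payment $336.13; balance $1,344.54
Month 9: opening $1,344.54; interest $41.68 → $1,386.22; payment $346.55; balance $1,039.67
Month 10: opening $1,039.67; interest $32.22 → $1,071.89; payment $357.29; balance $714.60
Month 11: opening $714.60; interest $22.15 → $736.75; payment $368.37; balance $368.38
Month 12: opening $368.38; interest $11.41 → $379.79; payment $379.79; balance $0.00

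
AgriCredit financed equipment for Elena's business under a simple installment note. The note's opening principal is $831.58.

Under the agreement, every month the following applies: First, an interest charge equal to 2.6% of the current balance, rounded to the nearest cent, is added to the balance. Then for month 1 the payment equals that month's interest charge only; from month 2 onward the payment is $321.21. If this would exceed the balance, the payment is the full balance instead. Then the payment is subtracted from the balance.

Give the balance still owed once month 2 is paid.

$531.99

Month 1: $831.58 +$21.62 interest = $853.20; pay $21.62 → $831.58
Month 2: $831.58 +$21.62 interest = $853.20; pay $321.21 → $531.99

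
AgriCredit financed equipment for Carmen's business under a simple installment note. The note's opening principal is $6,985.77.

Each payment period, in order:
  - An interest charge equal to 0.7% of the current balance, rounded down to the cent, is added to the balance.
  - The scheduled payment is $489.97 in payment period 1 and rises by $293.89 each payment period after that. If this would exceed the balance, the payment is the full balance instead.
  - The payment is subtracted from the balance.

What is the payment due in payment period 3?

$1,077.75

Payment period 1: $6,985.77 +$48.90 interest = $7,034.67; pay $489.97 → $6,544.70
Payment period 2: $6,544.70 +$45.81 interest = $6,590.51; pay $783.86 → $5,806.65
Payment period 3: $5,806.65 +$40.64 interest = $5,847.29; pay $1,077.75 → $4,769.54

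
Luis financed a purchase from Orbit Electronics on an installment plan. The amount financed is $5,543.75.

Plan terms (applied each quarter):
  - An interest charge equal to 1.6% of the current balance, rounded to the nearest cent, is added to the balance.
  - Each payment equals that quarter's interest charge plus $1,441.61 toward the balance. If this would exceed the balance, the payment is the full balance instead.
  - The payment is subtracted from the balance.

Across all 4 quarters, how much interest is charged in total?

$216.40

Quarter 1: $5,543.75 +$88.70 interest = $5,632.45; pay $1,530.31 → $4,102.14
Quarter 2: $4,102.14 +$65.63 interest = $4,167.77; pay $1,507.24 → $2,660.53
Quarter 3: $2,660.53 +$42.57 interest = $2,703.10; pay $1,484.18 → $1,218.92
Quarter 4: $1,218.92 +$19.50 interest = $1,238.42; pay $1,238.42 → $0.00
Total interest: $88.70 + $65.63 + $42.57 + $19.50 = $216.40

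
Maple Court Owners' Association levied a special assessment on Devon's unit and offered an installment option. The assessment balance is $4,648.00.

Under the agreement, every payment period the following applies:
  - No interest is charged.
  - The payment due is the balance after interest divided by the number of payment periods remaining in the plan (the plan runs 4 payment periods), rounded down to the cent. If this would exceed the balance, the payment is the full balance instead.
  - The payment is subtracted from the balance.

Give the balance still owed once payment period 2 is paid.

$2,324.00

Payment period 1: $4,648.00 − $1,162.00 → $3,486.00
Payment period 2: $3,486.00 − $1,162.00 → $2,324.00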